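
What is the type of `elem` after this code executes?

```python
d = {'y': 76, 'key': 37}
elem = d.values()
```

.values() returns a dict_values view object

dict_values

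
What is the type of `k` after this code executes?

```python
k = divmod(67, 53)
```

divmod() returns a tuple (quotient, remainder)

tuple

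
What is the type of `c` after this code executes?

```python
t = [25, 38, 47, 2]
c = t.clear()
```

list.clear() returns None

NoneType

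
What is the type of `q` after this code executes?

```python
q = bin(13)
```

bin() returns str representation

str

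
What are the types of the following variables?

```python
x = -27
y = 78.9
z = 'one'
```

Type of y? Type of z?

y is float; z is str

float, str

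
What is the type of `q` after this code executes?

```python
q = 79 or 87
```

'or' returns the first truthy value (79, which is int)

int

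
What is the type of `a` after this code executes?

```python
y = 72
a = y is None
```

'is' comparison returns bool

bool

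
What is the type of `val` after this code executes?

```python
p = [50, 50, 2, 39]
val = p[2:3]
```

Slicing a list always returns a list

list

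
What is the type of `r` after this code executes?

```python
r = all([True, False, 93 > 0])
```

all() returns bool

bool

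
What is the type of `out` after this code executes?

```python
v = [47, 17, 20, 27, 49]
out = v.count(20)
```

list.count() returns int

int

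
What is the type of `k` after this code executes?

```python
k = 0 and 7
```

'and' returns the first falsy value (0, which is int)

int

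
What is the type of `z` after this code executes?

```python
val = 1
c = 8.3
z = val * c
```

int * float returns float (1 * 8.3 = 8.3)

float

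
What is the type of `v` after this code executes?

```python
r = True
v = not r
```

'not' always returns bool

bool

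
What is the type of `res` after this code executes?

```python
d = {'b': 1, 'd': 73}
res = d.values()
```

.values() returns a dict_values view object

dict_values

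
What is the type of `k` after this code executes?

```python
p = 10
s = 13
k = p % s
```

int % int returns int (10 % 13 = 10)

int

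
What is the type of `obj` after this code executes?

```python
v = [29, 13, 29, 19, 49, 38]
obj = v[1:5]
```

Slicing a list always returns a list

list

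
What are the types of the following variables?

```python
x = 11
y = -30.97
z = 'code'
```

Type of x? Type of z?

x is int; z is str

int, str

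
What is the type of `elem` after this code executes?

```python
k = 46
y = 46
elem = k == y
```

Equality comparison returns bool

bool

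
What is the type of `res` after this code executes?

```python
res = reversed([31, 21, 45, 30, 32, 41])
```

reversed() on a list returns a list_reverseiterator

list_reverseiterator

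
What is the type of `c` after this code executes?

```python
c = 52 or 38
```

'or' returns the first truthy value (52, which is int)

int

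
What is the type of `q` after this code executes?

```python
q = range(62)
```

range() returns a range object

range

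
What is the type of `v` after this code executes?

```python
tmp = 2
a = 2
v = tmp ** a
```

int ** positive int returns int (2 ** 2 = 4)

int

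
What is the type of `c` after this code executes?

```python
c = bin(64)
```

bin() returns str representation

str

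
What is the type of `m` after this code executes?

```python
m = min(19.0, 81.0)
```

min() of floats returns float

float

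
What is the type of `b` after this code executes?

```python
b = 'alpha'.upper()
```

str.upper() returns str

str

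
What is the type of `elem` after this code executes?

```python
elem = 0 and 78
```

'and' returns the first falsy value (0, which is int)

int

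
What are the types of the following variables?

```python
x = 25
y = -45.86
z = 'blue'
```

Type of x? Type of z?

x is int; z is str

int, str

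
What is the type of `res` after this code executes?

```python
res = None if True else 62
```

Ternary: condition is True, if branch (None) taken → NoneType

NoneType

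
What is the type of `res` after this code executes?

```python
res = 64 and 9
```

'and' returns the last value when all truthy (9, which is int)

int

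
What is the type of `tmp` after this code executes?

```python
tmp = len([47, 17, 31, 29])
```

len() always returns int

int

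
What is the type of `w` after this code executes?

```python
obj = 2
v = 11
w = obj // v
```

int // int returns int (2 // 11 = 0)

int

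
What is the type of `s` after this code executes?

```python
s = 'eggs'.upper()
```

str.upper() returns str

str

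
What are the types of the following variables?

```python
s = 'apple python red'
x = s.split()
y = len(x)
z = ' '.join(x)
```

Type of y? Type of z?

len() returns int; str.join() returns str

int, str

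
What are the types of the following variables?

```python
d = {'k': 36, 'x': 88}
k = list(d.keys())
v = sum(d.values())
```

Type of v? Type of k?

sum of int values returns int; list(...) returns list

int, list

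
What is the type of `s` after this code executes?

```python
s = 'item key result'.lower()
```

str.lower() returns str

str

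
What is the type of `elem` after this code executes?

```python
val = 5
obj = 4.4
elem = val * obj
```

int * float returns float (5 * 4.4 = 22.0)

float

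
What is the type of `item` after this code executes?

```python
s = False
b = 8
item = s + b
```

bool + int returns int (False is 0, so 0 + 8 = 8)

int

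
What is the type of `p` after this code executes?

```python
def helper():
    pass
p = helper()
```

A function with no return statement returns None

NoneType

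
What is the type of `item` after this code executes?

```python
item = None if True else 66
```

Ternary: condition is True, if branch (None) taken → NoneType

NoneType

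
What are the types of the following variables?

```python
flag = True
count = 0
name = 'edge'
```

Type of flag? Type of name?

flag is bool; name is str

bool, str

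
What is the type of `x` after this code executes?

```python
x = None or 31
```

'or' with None returns the other value (31, int)

int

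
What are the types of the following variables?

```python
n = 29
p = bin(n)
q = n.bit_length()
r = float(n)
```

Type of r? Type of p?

float() returns float; bin() returns str

float, str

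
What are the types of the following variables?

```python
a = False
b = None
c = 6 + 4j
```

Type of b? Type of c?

b is NoneType; c is complex

NoneType, complex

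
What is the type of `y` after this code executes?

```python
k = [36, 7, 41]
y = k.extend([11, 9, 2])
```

list.extend() returns None

NoneType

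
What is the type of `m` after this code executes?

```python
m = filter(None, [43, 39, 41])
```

filter() returns a filter iterator object

filter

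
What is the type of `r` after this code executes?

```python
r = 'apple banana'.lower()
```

str.lower() returns str

str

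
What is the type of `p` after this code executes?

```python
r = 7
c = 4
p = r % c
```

int % int returns int (7 % 4 = 3)

int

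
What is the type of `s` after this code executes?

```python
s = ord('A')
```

ord() returns int (Unicode code point)

int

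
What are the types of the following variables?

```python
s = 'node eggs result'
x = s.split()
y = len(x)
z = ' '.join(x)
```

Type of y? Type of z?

len() returns int; str.join() returns str

int, str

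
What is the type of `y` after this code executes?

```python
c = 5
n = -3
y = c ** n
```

int ** negative int returns float

float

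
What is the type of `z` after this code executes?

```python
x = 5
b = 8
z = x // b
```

int // int returns int (5 // 8 = 0)

int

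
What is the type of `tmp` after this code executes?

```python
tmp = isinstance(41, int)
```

isinstance() returns bool

bool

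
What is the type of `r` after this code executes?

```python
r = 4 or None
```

'or' returns first truthy value (4, int)

int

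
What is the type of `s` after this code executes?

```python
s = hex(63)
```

hex() returns str representation

str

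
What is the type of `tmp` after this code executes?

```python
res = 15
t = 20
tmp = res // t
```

int // int returns int (15 // 20 = 0)

int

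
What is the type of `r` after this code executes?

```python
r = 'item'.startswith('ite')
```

str.startswith() returns bool

bool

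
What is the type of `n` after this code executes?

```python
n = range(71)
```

range() returns a range object

range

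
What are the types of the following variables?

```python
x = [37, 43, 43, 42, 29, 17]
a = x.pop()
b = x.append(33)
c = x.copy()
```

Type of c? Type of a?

list.copy() returns list; list.pop() returns the element (int)

list, int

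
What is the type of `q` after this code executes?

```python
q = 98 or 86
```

'or' returns the first truthy value (98, which is int)

int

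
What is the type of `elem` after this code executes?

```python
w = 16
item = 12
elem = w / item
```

int / int always returns float in Python 3 (16 / 12 = 1.33333)

float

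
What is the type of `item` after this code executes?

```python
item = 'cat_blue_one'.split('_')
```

str.split() returns list

list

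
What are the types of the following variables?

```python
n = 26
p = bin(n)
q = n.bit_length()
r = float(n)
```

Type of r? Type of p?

float() returns float; bin() returns str

float, str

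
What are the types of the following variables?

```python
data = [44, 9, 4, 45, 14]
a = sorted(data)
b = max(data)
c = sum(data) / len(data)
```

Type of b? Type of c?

max of ints returns int; int / int returns float

int, float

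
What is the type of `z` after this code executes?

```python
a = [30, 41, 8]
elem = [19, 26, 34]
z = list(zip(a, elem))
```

list(zip(...)) returns a list of tuples

list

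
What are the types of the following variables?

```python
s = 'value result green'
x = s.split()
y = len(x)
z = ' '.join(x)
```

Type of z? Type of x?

str.join() returns str; str.split() returns list

str, list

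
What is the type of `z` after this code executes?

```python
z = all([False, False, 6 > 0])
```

all() returns bool

bool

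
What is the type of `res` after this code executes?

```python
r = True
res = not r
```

'not' always returns bool

bool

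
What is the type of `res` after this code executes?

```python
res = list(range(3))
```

list(range(...)) returns list

list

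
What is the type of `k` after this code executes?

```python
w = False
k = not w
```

'not' always returns bool

bool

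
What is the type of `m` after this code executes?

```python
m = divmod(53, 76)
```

divmod() returns a tuple (quotient, remainder)

tuple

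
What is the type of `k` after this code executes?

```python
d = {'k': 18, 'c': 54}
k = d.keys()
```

.keys() returns a dict_keys view object

dict_keys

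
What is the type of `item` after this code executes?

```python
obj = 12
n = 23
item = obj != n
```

Comparison operators return bool

bool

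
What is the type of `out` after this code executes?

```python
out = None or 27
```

'or' with None returns the other value (27, int)

int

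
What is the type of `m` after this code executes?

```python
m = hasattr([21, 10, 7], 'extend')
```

hasattr() returns bool

bool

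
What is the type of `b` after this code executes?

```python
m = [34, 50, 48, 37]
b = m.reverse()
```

list.reverse() returns None

NoneType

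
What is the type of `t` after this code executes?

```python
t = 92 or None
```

'or' returns first truthy value (92, int)

int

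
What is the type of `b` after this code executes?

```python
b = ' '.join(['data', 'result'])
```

str.join() returns str

str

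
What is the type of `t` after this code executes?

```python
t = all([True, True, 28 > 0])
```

all() returns bool

bool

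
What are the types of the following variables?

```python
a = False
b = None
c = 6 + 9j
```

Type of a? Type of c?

a is bool; c is complex

bool, complex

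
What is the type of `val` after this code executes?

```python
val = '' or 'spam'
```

'or' returns first truthy value ('spam', which is str)

str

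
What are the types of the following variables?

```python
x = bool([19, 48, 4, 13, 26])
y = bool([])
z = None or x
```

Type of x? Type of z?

bool() returns bool; None or <bool> returns the bool

bool, bool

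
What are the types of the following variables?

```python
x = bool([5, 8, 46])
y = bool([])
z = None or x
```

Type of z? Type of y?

None or <bool> returns the bool; bool() returns bool

bool, bool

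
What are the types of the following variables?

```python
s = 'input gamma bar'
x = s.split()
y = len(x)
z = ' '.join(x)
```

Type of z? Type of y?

str.join() returns str; len() returns int

str, int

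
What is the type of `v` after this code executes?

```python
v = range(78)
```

range() returns a range object

range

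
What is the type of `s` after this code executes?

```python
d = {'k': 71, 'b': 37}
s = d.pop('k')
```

dict.pop() returns the value (int)

int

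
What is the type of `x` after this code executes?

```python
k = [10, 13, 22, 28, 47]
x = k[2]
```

Indexing a list of ints returns int (k[2] = 22)

int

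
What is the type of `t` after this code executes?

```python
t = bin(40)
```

bin() returns str representation

str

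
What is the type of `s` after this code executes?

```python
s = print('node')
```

print() returns None

NoneType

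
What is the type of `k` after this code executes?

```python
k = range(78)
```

range() returns a range object

range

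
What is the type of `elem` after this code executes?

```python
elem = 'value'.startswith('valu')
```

str.startswith() returns bool

bool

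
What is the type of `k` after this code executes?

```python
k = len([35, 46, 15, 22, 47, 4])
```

len() always returns int

int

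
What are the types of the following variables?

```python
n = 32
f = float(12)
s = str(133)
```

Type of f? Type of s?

f is float; s is str

float, str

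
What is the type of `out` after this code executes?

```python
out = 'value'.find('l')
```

str.find() returns int (index, or -1)

int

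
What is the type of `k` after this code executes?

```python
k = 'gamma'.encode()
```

str.encode() returns bytes

bytes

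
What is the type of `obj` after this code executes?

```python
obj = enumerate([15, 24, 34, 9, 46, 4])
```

enumerate() returns an enumerate iterator object

enumerate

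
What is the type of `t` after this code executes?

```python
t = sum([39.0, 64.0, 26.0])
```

sum() of floats returns float

float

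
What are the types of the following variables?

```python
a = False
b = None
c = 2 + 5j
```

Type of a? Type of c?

a is bool; c is complex

bool, complex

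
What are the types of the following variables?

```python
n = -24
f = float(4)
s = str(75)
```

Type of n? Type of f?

n is int; f is float

int, float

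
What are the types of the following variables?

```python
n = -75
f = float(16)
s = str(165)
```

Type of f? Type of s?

f is float; s is str

float, str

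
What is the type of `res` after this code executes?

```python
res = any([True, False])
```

any() returns bool

bool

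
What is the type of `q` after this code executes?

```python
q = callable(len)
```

callable() returns bool

bool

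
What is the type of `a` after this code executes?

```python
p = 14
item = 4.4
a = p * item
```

int * float returns float (14 * 4.4 = 61.6)

float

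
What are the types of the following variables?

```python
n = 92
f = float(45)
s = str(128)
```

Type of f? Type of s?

f is float; s is str

float, str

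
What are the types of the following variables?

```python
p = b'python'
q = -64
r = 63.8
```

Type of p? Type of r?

p is bytes; r is float

bytes, float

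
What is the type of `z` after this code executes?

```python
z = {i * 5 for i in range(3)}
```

A set comprehension {expr for x in iterable} produces a set

set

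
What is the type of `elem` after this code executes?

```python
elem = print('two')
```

print() returns None

NoneType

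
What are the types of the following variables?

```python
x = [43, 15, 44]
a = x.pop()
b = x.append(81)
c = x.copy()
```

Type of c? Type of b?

list.copy() returns list; list.append() returns None

list, NoneType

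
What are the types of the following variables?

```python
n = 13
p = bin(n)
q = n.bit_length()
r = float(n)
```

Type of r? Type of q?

float() returns float; int.bit_length() returns int

float, int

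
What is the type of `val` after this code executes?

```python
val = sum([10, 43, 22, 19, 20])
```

sum() of ints returns int

int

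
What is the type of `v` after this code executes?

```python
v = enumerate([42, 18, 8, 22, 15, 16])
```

enumerate() returns an enumerate iterator object

enumerate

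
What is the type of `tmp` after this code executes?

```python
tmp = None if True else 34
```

Ternary: condition is True, if branch (None) taken → NoneType

NoneType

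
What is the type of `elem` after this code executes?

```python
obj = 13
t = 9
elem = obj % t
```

int % int returns int (13 % 9 = 4)

int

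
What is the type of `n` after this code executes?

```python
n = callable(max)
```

callable() returns bool

bool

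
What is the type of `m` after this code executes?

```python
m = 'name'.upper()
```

str.upper() returns str

str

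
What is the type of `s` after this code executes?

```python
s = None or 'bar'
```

'or' with None returns the other value ('bar', str)

str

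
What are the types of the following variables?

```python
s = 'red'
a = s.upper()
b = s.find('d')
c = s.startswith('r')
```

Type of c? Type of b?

str.startswith() returns bool; str.find() returns int

bool, int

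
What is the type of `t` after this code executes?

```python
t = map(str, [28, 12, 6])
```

map() returns a map iterator object

map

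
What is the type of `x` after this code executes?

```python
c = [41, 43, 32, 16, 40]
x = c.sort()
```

list.sort() returns None (sorts in place)

NoneType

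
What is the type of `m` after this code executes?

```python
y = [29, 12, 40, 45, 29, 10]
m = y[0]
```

Indexing a list of ints returns int (y[0] = 29)

int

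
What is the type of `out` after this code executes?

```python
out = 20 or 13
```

'or' returns the first truthy value (20, which is int)

int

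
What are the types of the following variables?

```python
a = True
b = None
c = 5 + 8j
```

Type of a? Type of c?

a is bool; c is complex

bool, complex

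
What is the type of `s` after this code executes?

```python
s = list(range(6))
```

list(range(...)) returns list

list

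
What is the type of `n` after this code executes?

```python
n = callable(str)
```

callable() returns bool

bool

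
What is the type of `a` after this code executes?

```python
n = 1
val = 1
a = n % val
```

int % int returns int (1 % 1 = 0)

int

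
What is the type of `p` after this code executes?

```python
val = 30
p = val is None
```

'is' comparison returns bool

bool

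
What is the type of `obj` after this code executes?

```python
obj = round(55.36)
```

round() with no ndigits arg returns int

int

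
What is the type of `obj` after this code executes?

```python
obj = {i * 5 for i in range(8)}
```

A set comprehension {expr for x in iterable} produces a set

set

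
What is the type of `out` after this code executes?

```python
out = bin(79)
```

bin() returns str representation

str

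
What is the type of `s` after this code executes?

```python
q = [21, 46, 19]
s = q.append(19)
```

list.append() returns None (mutates in place)

NoneType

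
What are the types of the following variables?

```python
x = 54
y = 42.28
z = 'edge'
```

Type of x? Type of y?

x is int; y is float

int, float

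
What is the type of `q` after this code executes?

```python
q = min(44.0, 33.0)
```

min() of floats returns float

float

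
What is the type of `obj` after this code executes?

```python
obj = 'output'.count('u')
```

str.count() returns int

int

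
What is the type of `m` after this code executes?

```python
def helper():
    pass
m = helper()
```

A function with no return statement returns None

NoneType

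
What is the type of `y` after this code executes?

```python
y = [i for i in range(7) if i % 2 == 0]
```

A list comprehension [...] produces a list

list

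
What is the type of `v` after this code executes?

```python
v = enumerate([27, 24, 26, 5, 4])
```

enumerate() returns an enumerate iterator object

enumerate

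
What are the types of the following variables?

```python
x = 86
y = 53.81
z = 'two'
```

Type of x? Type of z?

x is int; z is str

int, str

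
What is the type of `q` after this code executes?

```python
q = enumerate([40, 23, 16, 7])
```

enumerate() returns an enumerate iterator object

enumerate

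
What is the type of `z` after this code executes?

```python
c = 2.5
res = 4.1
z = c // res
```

float // float returns float (floor division preserves float type)

float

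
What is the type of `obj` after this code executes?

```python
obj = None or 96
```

'or' with None returns the other value (96, int)

int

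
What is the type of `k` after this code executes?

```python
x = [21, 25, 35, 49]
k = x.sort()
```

list.sort() returns None (sorts in place)

NoneType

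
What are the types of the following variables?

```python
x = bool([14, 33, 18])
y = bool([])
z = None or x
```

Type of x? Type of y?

bool() returns bool; bool() returns bool

bool, bool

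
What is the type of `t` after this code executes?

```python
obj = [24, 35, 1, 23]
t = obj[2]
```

Indexing a list of ints returns int (obj[2] = 1)

int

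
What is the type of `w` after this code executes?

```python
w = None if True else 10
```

Ternary: condition is True, if branch (None) taken → NoneType

NoneType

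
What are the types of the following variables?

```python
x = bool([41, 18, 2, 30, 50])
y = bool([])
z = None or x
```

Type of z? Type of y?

None or <bool> returns the bool; bool() returns bool

bool, bool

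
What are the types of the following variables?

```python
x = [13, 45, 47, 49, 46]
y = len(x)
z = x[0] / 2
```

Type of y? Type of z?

len() returns int; int / int returns float

int, float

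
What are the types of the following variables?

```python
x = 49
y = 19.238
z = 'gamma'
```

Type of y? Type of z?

y is float; z is str

float, str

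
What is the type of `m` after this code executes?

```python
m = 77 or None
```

'or' returns first truthy value (77, int)

int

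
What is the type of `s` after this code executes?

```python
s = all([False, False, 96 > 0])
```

all() returns bool

bool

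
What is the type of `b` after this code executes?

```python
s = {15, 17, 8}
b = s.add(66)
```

set.add() returns None (mutates in place)

NoneType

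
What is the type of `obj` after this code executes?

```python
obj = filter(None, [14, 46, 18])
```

filter() returns a filter iterator object

filter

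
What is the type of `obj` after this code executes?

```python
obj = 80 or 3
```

'or' returns the first truthy value (80, which is int)

int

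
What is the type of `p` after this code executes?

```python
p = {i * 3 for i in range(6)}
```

A set comprehension {expr for x in iterable} produces a set

set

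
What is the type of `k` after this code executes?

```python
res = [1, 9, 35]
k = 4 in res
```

'in' operator returns bool

bool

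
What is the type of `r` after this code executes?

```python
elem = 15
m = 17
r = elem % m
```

int % int returns int (15 % 17 = 15)

int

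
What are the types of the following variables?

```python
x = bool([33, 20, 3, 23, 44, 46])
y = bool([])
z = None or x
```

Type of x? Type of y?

bool() returns bool; bool() returns bool

bool, bool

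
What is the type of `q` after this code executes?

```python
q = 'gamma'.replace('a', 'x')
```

str.replace() returns str

str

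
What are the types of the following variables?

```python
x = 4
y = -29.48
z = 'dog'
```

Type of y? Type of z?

y is float; z is str

float, str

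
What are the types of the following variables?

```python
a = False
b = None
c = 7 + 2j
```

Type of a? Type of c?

a is bool; c is complex

bool, complex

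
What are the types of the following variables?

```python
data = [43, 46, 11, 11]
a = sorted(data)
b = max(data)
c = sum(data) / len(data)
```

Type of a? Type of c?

sorted() returns list; int / int returns float

list, float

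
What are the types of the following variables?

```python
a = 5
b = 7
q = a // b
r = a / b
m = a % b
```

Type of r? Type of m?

int / int returns float; int % int returns int

float, int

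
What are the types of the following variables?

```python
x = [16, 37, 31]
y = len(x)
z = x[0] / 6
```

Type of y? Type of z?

len() returns int; int / int returns float

int, float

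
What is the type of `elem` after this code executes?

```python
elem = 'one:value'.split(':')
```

str.split() returns list

list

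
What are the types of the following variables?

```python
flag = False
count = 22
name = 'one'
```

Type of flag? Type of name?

flag is bool; name is str

bool, str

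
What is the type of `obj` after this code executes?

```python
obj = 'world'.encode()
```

str.encode() returns bytes

bytes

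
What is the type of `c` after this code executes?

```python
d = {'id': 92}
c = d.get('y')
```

dict.get() returns None when key 'y' is not found and no default given

NoneType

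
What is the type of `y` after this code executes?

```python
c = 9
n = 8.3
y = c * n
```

int * float returns float (9 * 8.3 = 74.7)

float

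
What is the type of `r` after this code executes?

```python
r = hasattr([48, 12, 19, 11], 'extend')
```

hasattr() returns bool

bool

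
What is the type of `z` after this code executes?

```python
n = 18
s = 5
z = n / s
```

int / int always returns float in Python 3 (18 / 5 = 3.6)

float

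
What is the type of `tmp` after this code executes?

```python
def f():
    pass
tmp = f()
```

A function with no return statement returns None

NoneType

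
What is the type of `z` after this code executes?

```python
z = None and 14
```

'and' returns first falsy value (None)

NoneType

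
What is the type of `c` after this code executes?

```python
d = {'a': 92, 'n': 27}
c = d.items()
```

dict.items() returns a dict_items view

dict_items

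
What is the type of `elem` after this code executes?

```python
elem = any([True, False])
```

any() returns bool

bool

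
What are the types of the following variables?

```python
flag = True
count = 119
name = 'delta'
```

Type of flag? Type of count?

flag is bool; count is int

bool, int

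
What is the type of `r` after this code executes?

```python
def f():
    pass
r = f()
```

A function with no return statement returns None

NoneType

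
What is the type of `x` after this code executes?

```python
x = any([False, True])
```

any() returns bool

bool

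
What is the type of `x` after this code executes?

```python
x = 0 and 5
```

'and' returns the first falsy value (0, which is int)

int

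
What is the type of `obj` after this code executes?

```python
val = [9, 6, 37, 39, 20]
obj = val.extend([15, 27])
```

list.extend() returns None

NoneType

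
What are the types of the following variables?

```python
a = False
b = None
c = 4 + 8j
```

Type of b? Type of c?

b is NoneType; c is complex

NoneType, complex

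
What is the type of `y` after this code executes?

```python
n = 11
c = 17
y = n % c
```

int % int returns int (11 % 17 = 11)

int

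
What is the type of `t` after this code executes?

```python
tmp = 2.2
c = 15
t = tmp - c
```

float - int returns float (2.2 - 15 = -12.8)

float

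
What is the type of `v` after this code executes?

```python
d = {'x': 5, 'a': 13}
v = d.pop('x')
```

dict.pop() returns the value (int)

int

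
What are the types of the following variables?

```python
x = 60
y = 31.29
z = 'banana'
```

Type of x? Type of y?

x is int; y is float

int, float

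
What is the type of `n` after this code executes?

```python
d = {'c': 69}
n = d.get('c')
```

dict.get() returns the value (int) when key is found

int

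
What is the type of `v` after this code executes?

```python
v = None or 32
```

'or' with None returns the other value (32, int)

int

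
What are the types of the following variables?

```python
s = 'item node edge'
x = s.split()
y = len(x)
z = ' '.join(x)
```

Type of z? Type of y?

str.join() returns str; len() returns int

str, int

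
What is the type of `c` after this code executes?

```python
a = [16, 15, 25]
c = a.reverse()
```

list.reverse() returns None

NoneType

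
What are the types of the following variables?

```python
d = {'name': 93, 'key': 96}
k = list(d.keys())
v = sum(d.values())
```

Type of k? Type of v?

list(...) returns list; sum of int values returns int

list, int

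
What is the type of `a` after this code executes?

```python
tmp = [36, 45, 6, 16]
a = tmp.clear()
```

list.clear() returns None

NoneType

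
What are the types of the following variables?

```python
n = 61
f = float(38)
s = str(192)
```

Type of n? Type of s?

n is int; s is str

int, str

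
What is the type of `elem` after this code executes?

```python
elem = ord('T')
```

ord() returns int (Unicode code point)

int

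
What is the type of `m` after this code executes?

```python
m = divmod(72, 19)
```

divmod() returns a tuple (quotient, remainder)

tuple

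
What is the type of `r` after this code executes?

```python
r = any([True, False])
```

any() returns bool

bool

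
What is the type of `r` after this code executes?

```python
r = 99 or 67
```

'or' returns the first truthy value (99, which is int)

int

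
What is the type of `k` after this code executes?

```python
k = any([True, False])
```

any() returns bool

bool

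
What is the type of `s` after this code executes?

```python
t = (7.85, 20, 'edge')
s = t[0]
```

Index 0 of tuple is 7.85 which is float

float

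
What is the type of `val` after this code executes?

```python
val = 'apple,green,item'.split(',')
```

str.split() returns list

list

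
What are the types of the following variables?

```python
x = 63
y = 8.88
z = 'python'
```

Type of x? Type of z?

x is int; z is str

int, str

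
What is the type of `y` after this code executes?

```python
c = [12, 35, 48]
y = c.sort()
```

list.sort() returns None (sorts in place)

NoneType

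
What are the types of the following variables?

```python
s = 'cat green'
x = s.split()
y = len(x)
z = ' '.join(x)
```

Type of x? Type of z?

str.split() returns list; str.join() returns str

list, str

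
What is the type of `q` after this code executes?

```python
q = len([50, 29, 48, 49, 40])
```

len() always returns int

int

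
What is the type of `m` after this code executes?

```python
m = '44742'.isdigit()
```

str.isdigit() returns bool

bool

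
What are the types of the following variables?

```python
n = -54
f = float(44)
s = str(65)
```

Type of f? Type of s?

f is float; s is str

float, str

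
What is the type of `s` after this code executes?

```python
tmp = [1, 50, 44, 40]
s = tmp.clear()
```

list.clear() returns None

NoneType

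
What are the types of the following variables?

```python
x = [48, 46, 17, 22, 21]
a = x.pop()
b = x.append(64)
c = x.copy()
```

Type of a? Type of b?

list.pop() returns the element (int); list.append() returns None

int, NoneType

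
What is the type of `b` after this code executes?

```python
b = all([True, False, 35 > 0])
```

all() returns bool

bool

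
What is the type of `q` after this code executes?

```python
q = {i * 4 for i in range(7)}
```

A set comprehension {expr for x in iterable} produces a set

set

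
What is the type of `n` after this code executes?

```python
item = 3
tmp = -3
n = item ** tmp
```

int ** negative int returns float

float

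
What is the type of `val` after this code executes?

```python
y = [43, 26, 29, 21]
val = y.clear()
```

list.clear() returns None

NoneType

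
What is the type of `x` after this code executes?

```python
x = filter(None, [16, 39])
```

filter() returns a filter iterator object

filter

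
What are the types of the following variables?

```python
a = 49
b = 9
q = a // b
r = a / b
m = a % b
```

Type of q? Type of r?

int // int returns int; int / int returns float

int, float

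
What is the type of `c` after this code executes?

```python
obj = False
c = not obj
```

'not' always returns bool

bool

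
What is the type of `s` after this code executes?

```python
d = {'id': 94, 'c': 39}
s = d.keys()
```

.keys() returns a dict_keys view object

dict_keys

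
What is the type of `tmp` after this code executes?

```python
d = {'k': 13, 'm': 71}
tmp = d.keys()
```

.keys() returns a dict_keys view object

dict_keys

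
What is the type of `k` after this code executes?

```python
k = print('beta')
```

print() returns None

NoneType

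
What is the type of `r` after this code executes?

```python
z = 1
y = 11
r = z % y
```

int % int returns int (1 % 11 = 1)

int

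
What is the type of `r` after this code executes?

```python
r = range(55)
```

range() returns a range object

range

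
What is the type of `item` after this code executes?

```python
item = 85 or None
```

'or' returns first truthy value (85, int)

int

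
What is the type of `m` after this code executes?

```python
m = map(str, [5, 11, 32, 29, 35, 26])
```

map() returns a map iterator object

map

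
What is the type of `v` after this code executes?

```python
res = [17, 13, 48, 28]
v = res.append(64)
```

list.append() returns None (mutates in place)

NoneType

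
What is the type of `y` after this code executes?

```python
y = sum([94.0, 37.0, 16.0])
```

sum() of floats returns float

float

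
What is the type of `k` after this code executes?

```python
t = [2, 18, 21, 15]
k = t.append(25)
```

list.append() returns None (mutates in place)

NoneType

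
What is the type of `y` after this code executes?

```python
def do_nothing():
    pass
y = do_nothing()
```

A function with no return statement returns None

NoneType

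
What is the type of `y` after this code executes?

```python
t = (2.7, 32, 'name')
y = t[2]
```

Index 2 of tuple is 'name' which is str

str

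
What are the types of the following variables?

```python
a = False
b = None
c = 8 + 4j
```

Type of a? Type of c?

a is bool; c is complex

bool, complex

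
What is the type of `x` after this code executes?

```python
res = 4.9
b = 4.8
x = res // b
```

float // float returns float (floor division preserves float type)

float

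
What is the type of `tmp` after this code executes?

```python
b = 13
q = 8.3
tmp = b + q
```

int + float returns float (13 + 8.3 = 21.3)

float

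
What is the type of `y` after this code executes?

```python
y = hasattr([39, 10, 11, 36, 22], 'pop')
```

hasattr() returns bool

bool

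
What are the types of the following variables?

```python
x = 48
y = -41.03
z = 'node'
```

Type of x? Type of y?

x is int; y is float

int, float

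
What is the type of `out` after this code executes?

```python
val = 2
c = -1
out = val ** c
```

int ** negative int returns float

float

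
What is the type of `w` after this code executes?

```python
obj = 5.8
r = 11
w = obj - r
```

float - int returns float (5.8 - 11 = -5.2)

float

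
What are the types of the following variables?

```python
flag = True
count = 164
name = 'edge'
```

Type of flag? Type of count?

flag is bool; count is int

bool, int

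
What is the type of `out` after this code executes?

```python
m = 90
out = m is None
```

'is' comparison returns bool

bool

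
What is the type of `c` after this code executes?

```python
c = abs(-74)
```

abs() of int returns int

int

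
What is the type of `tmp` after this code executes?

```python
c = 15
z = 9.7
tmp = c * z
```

int * float returns float (15 * 9.7 = 145.5)

float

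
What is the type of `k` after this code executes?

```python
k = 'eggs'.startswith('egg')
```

str.startswith() returns bool

bool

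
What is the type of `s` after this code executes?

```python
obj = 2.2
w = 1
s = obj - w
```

float - int returns float (2.2 - 1 = 1.2)

float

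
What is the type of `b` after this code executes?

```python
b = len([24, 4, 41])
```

len() always returns int

int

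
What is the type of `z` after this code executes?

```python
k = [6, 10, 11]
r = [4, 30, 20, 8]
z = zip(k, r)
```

zip() returns a zip iterator object

zip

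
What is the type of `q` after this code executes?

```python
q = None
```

None has type NoneType

NoneType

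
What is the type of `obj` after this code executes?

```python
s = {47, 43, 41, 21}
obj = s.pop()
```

Popping from a set of ints returns int

int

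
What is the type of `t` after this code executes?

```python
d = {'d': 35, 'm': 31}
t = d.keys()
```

.keys() returns a dict_keys view object

dict_keys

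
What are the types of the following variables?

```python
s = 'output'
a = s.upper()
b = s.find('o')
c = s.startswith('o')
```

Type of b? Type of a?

str.find() returns int; str.upper() returns str

int, str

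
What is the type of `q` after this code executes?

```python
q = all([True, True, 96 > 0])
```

all() returns bool

bool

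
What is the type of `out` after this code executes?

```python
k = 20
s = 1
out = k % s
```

int % int returns int (20 % 1 = 0)

int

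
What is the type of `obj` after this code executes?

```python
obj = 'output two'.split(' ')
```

str.split() returns list

list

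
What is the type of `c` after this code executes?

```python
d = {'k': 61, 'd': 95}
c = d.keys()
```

.keys() returns a dict_keys view object

dict_keys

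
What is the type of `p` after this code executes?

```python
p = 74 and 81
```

'and' returns the last value when all truthy (81, which is int)

int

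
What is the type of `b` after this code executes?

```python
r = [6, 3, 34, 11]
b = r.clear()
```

list.clear() returns None

NoneType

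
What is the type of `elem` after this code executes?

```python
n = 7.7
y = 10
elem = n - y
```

float - int returns float (7.7 - 10 = -2.3)

float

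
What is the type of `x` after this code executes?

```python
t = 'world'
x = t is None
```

'is' comparison returns bool

bool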